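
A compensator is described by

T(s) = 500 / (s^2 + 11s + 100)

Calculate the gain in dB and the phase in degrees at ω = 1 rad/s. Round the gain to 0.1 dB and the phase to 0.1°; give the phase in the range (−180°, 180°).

14.0 dB, -6.3°

At s = jω = j1:
quadratic: (j1)² + 11·j1 + 100 = 99 + j11 → |·| ≈ 99.609, ∠ ≈ 6.34°
|T| = 500 / 99.609 ≈ 5.0196
Gain = 20 log₁₀(5.0196) ≈ 14.01 dB
∠T = 0.00° − 6.34° = -6.34°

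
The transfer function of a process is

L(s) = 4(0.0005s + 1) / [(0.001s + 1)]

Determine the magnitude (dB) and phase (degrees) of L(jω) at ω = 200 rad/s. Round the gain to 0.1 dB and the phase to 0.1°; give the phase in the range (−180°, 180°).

11.9 dB, -5.6°

At ω = 200 rad/s:
zero (1 + j200·0.0005) = 1 + j0.1 → |·| ≈ 1.005, ∠ ≈ 5.71°
pole (1 + j200·0.001) = 1 + j0.2 → |·| ≈ 1.0198, ∠ ≈ 11.31°
|L| = 4 · 1.005 / (1.0198) ≈ 3.9419
Gain = 20 log₁₀(3.9419) ≈ 11.91 dB
∠L = (5.71°) − (11.31°) = -5.60°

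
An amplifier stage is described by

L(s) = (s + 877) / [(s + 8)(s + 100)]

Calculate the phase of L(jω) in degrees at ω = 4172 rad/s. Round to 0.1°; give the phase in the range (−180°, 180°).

-100.4°

At s = jω = j4172:
zero (s+877): 877 + j4172 → |·| = √(877²+4172²) = √18174713 ≈ 4263.2, ∠ = arctan(4172/877) ≈ 78.13°
pole (s+8): 8 + j4172 → |·| = √(8²+4172²) = √17405648 ≈ 4172, ∠ = arctan(4172/8) ≈ 89.89°
pole (s+100): 100 + j4172 → |·| = √(100²+4172²) = √17415584 ≈ 4173.2, ∠ = arctan(4172/100) ≈ 88.63°
∠L = 78.13° − 178.52° = -100.39°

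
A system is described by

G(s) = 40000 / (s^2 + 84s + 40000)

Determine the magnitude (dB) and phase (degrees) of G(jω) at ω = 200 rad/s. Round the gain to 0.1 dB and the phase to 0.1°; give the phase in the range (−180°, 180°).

At s = jω = j200:
quadratic: (j200)² + 84·j200 + 40000 = 0 + j16800 → |·| ≈ 16800, ∠ ≈ 90.00°
|G| = 40000 / 16800 ≈ 2.381
Gain = 20 log₁₀(2.381) ≈ 7.54 dB
∠G = 0.00° − 90.00° = -90.00°

7.5 dB, -90.0°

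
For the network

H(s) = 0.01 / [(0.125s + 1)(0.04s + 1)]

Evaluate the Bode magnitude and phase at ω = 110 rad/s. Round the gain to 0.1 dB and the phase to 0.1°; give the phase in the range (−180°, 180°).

At ω = 110 rad/s:
pole (1 + j110·0.125) = 1 + j13.75 → |·| ≈ 13.786, ∠ ≈ 85.84°
pole (1 + j110·0.04) = 1 + j4.4 → |·| ≈ 4.5122, ∠ ≈ 77.20°
|H| = 0.01 · 1 / (13.786 · 4.5122) ≈ 0.00016076
Gain = 20 log₁₀(0.00016076) ≈ -75.88 dB
∠H = (0°) − (85.84° + 77.20°) = -163.04°

-75.9 dB, -163.0°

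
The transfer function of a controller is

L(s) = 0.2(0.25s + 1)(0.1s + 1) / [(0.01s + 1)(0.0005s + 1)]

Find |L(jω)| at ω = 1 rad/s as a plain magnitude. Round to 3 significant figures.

At ω = 1 rad/s:
zero (1 + j1·0.25) = 1 + j0.25 → |·| ≈ 1.0308, ∠ ≈ 14.04°
zero (1 + j1·0.1) = 1 + j0.1 → |·| ≈ 1.005, ∠ ≈ 5.71°
pole (1 + j1·0.01) = 1 + j0.01 → |·| ≈ 1, ∠ ≈ 0.57°
pole (1 + j1·0.0005) = 1 + j0.0005 → |·| ≈ 1, ∠ ≈ 0.03°
|L| = 0.2 · 1.0308 · 1.005 / (1 · 1) ≈ 0.20719

0.207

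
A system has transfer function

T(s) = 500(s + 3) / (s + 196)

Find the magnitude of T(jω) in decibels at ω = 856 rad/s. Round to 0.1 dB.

53.8 dB

At s = jω = j856:
zero (s+3): 3 + j856 → |·| = √(3²+856²) = √732745 ≈ 856.01, ∠ = arctan(856/3) ≈ 89.80°
pole (s+196): 196 + j856 → |·| = √(196²+856²) = √771152 ≈ 878.15, ∠ = arctan(856/196) ≈ 77.10°
|T| = 500 · 856.01 / 878.15 ≈ 487.39
Gain = 20 log₁₀(487.39) ≈ 53.76 dB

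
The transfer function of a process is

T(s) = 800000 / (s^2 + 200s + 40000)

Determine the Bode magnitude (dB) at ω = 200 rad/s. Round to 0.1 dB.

26.0 dB

At s = jω = j200:
quadratic: (j200)² + 200·j200 + 40000 = 0 + j40000 → |·| ≈ 40000, ∠ ≈ 90.00°
|T| = 800000 / 40000 ≈ 20
Gain = 20 log₁₀(20) ≈ 26.02 dB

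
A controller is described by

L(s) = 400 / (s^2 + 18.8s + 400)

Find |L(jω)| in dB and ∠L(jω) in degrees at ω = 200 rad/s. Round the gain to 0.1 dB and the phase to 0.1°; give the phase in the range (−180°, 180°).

-40.0 dB, -174.6°

At s = jω = j200:
quadratic: (j200)² + 18.8·j200 + 400 = -39600 + j3760 → |·| ≈ 39778, ∠ ≈ 174.58°
|L| = 400 / 39778 ≈ 0.010056
Gain = 20 log₁₀(0.010056) ≈ -39.95 dB
∠L = 0.00° − 174.58° = -174.58°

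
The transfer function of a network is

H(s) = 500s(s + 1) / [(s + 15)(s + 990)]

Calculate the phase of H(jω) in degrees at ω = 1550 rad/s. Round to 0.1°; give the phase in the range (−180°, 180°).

33.1°

At s = jω = j1550:
zero (s+1): 1 + j1550 → |·| = √(1²+1550²) = √2402501 ≈ 1550, ∠ = arctan(1550/1) ≈ 89.96°
zero at origin: s = j1550 → |·| = 1550, ∠ = 90.00°
pole (s+15): 15 + j1550 → |·| = √(15²+1550²) = √2402725 ≈ 1550.1, ∠ = arctan(1550/15) ≈ 89.45°
pole (s+990): 990 + j1550 → |·| = √(990²+1550²) = √3382600 ≈ 1839.2, ∠ = arctan(1550/990) ≈ 57.43°
∠H = 179.96° − 146.88° = 33.08°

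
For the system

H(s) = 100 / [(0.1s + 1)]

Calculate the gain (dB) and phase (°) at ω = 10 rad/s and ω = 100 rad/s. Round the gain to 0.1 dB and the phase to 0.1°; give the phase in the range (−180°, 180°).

ω = 10: 37.0 dB, -45.0°; ω = 100: 20.0 dB, -84.3°

At ω = 10 rad/s:
pole (1 + j10·0.1) = 1 + j1 → |·| ≈ 1.4142, ∠ ≈ 45.00°
|H| = 100 · 1 / (1.4142) ≈ 70.711
Gain = 20 log₁₀(70.711) ≈ 36.99 dB
∠H = (0°) − (45.00°) = -45.00°

At ω = 100 rad/s:
pole (1 + j100·0.1) = 1 + j10 → |·| ≈ 10.05, ∠ ≈ 84.29°
|H| = 100 · 1 / (10.05) ≈ 9.9502
Gain = 20 log₁₀(9.9502) ≈ 19.96 dB
∠H = (0°) − (84.29°) = -84.29°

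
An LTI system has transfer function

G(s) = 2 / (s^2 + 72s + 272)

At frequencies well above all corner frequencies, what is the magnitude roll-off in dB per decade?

Each pole contributes −20 dB/decade at high frequency; each zero contributes +20 dB/decade.
Net: 0 zero(s) − 2 pole(s) → -40 dB/decade.

-40 dB/decade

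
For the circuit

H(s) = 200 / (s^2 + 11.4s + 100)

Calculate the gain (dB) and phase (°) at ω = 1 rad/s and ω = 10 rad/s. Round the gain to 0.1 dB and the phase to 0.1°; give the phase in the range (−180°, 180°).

At s = jω = j1:
quadratic: (j1)² + 11.4·j1 + 100 = 99 + j11.4 → |·| ≈ 99.654, ∠ ≈ 6.57°
|H| = 200 / 99.654 ≈ 2.0069
Gain = 20 log₁₀(2.0069) ≈ 6.05 dB
∠H = 0.00° − 6.57° = -6.57°

At s = jω = j10:
quadratic: (j10)² + 11.4·j10 + 100 = 0 + j114 → |·| ≈ 114, ∠ ≈ 90.00°
|H| = 200 / 114 ≈ 1.7544
Gain = 20 log₁₀(1.7544) ≈ 4.88 dB
∠H = 0.00° − 90.00° = -90.00°

ω = 1: 6.1 dB, -6.6°; ω = 10: 4.9 dB, -90.0°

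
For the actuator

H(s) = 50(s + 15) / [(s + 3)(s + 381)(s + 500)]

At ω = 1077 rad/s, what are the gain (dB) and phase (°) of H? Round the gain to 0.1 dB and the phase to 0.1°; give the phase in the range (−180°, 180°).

-88.7 dB, -136.3°

At s = jω = j1077:
zero (s+15): 15 + j1077 → |·| = √(15²+1077²) = √1160154 ≈ 1077.1, ∠ = arctan(1077/15) ≈ 89.20°
pole (s+3): 3 + j1077 → |·| = √(3²+1077²) = √1159938 ≈ 1077, ∠ = arctan(1077/3) ≈ 89.84°
pole (s+381): 381 + j1077 → |·| = √(381²+1077²) = √1305090 ≈ 1142.4, ∠ = arctan(1077/381) ≈ 70.52°
pole (s+500): 500 + j1077 → |·| = √(500²+1077²) = √1409929 ≈ 1187.4, ∠ = arctan(1077/500) ≈ 65.10°
|H| = 50 · 1077.1 / 1.4609e+09 ≈ 3.6864e-05
Gain = 20 log₁₀(3.6864e-05) ≈ -88.67 dB
∠H = 89.20° − 225.46° = -136.26°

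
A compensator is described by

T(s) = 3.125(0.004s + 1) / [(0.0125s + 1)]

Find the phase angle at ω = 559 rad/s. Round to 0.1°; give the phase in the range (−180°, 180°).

-16.0°

At ω = 559 rad/s:
zero (1 + j559·0.004) = 1 + j2.236 → |·| ≈ 2.4494, ∠ ≈ 65.90°
pole (1 + j559·0.0125) = 1 + j6.9875 → |·| ≈ 7.0587, ∠ ≈ 81.86°
∠T = (65.90°) − (81.86°) = -15.96°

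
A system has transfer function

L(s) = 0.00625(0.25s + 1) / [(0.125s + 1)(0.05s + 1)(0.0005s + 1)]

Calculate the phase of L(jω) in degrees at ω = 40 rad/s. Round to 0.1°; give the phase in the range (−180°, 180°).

-59.0°

At ω = 40 rad/s:
zero (1 + j40·0.25) = 1 + j10 → |·| ≈ 10.05, ∠ ≈ 84.29°
pole (1 + j40·0.125) = 1 + j5 → |·| ≈ 5.099, ∠ ≈ 78.69°
pole (1 + j40·0.05) = 1 + j2 → |·| ≈ 2.2361, ∠ ≈ 63.43°
pole (1 + j40·0.0005) = 1 + j0.02 → |·| ≈ 1.0002, ∠ ≈ 1.15°
∠L = (84.29°) − (78.69° + 63.43° + 1.15°) = -58.98°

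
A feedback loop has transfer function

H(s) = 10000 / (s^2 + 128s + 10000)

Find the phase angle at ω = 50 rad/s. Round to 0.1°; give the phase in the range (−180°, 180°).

-40.5°

At s = jω = j50:
quadratic: (j50)² + 128·j50 + 10000 = 7500 + j6400 → |·| ≈ 9859.5, ∠ ≈ 40.48°
∠H = 0.00° − 40.48° = -40.48°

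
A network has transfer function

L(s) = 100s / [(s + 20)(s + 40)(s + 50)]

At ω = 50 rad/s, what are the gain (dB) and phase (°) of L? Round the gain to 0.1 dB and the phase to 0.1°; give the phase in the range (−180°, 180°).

At s = jω = j50:
zero at origin: s = j50 → |·| = 50, ∠ = 90.00°
pole (s+20): 20 + j50 → |·| = √(20²+50²) = √2900 ≈ 53.852, ∠ = arctan(50/20) ≈ 68.20°
pole (s+40): 40 + j50 → |·| = √(40²+50²) = √4100 ≈ 64.031, ∠ = arctan(50/40) ≈ 51.34°
pole (s+50): 50 + j50 → |·| = √(50²+50²) = √5000 ≈ 70.711, ∠ = arctan(50/50) ≈ 45.00°
|L| = 100 · 50 / 2.4383e+05 ≈ 0.020506
Gain = 20 log₁₀(0.020506) ≈ -33.76 dB
∠L = 90.00° − 164.54° = -74.54°

-33.8 dB, -74.5°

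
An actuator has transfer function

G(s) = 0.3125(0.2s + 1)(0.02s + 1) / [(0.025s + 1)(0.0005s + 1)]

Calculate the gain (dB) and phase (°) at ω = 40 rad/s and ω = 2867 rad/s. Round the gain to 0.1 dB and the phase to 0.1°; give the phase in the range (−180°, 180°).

At ω = 40 rad/s:
zero (1 + j40·0.2) = 1 + j8 → |·| ≈ 8.0623, ∠ ≈ 82.87°
zero (1 + j40·0.02) = 1 + j0.8 → |·| ≈ 1.2806, ∠ ≈ 38.66°
pole (1 + j40·0.025) = 1 + j1 → |·| ≈ 1.4142, ∠ ≈ 45.00°
pole (1 + j40·0.0005) = 1 + j0.02 → |·| ≈ 1.0002, ∠ ≈ 1.15°
|G| = 0.3125 · 8.0623 · 1.2806 / (1.4142 · 1.0002) ≈ 2.281
Gain = 20 log₁₀(2.281) ≈ 7.16 dB
∠G = (82.87° + 38.66°) − (45.00° + 1.15°) = 75.38°

At ω = 2867 rad/s:
zero (1 + j2867·0.2) = 1 + j573.4 → |·| ≈ 573.4, ∠ ≈ 89.90°
zero (1 + j2867·0.02) = 1 + j57.34 → |·| ≈ 57.349, ∠ ≈ 89.00°
pole (1 + j2867·0.025) = 1 + j71.675 → |·| ≈ 71.682, ∠ ≈ 89.20°
pole (1 + j2867·0.0005) = 1 + j1.4335 → |·| ≈ 1.7478, ∠ ≈ 55.10°
|G| = 0.3125 · 573.4 · 57.349 / (71.682 · 1.7478) ≈ 82.022
Gain = 20 log₁₀(82.022) ≈ 38.28 dB
∠G = (89.90° + 89.00°) − (89.20° + 55.10°) = 34.60°

ω = 40: 7.2 dB, 75.4°; ω = 2867: 38.3 dB, 34.6°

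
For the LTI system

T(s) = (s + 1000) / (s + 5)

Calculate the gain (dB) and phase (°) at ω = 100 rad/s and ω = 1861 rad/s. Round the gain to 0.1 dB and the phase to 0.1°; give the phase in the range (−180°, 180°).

Substitute s = j100:
Numerator: (j100) + 1000 = 1000 + j100
Denominator: (j100) + 5 = 5 + j100
|N| = √(1000² + 100²) ≈ 1005, ∠N ≈ 5.71°
|D| = √(5² + 100²) ≈ 100.12, ∠D ≈ 87.14°
|T| = 1005 / 100.12 ≈ 10.038
Gain = 20 log₁₀(10.038) ≈ 20.03 dB
∠T = 5.71° − 87.14° = -81.43°

Substitute s = j1861:
Numerator: (j1861) + 1000 = 1000 + j1861
Denominator: (j1861) + 5 = 5 + j1861
|N| = √(1000² + 1861²) ≈ 2112.7, ∠N ≈ 61.75°
|D| = √(5² + 1861²) ≈ 1861, ∠D ≈ 89.85°
|T| = 2112.7 / 1861 ≈ 1.1352
Gain = 20 log₁₀(1.1352) ≈ 1.10 dB
∠T = 61.75° − 89.85° = -28.10°

ω = 100: 20.0 dB, -81.4°; ω = 1861: 1.1 dB, -28.1°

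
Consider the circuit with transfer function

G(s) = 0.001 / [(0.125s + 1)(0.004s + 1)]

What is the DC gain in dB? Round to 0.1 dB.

-60.0 dB

G(0) = 0.001 · 1 / 1 = 0.001
20 log₁₀(0.001) ≈ -60.00 dB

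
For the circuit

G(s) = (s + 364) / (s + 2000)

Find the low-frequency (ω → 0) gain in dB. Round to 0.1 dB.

G(0) = 1·364 / (2000) = 0.182
20 log₁₀(0.182) ≈ -14.80 dB

-14.8 dB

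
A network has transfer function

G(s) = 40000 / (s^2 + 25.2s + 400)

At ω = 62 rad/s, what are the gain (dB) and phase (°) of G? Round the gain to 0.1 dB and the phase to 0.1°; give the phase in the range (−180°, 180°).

At s = jω = j62:
quadratic: (j62)² + 25.2·j62 + 400 = -3444 + j1562.4 → |·| ≈ 3781.8, ∠ ≈ 155.60°
|G| = 40000 / 3781.8 ≈ 10.577
Gain = 20 log₁₀(10.577) ≈ 20.49 dB
∠G = 0.00° − 155.60° = -155.60°

20.5 dB, -155.6°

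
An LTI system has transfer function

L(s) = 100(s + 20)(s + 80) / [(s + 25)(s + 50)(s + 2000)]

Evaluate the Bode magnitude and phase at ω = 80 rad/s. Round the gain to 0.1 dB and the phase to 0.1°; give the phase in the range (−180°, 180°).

-24.6 dB, -12.0°

At s = jω = j80:
zero (s+20): 20 + j80 → |·| = √(20²+80²) = √6800 ≈ 82.462, ∠ = arctan(80/20) ≈ 75.96°
zero (s+80): 80 + j80 → |·| = √(80²+80²) = √12800 ≈ 113.14, ∠ = arctan(80/80) ≈ 45.00°
pole (s+25): 25 + j80 → |·| = √(25²+80²) = √7025 ≈ 83.815, ∠ = arctan(80/25) ≈ 72.65°
pole (s+50): 50 + j80 → |·| = √(50²+80²) = √8900 ≈ 94.34, ∠ = arctan(80/50) ≈ 57.99°
pole (s+2000): 2000 + j80 → |·| = √(2000²+80²) = √4006400 ≈ 2001.6, ∠ = arctan(80/2000) ≈ 2.29°
|L| = 100 · 9329.8 / 1.5827e+07 ≈ 0.058949
Gain = 20 log₁₀(0.058949) ≈ -24.59 dB
∠L = 120.96° − 132.93° = -11.97°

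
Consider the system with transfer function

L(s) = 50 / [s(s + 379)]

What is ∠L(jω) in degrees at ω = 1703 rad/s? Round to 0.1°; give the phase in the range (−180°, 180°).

-167.5°

At s = jω = j1703:
pole (s+379): 379 + j1703 → |·| = √(379²+1703²) = √3043850 ≈ 1744.7, ∠ = arctan(1703/379) ≈ 77.45°
pole at origin: |s| = 1703, ∠ = 90.00° (in denominator)
∠L = 0.00° − 167.45° = -167.45°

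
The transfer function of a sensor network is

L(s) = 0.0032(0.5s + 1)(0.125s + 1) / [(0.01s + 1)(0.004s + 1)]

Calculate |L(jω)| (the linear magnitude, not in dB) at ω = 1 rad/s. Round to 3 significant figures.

0.00361

At ω = 1 rad/s:
zero (1 + j1·0.5) = 1 + j0.5 → |·| ≈ 1.118, ∠ ≈ 26.57°
zero (1 + j1·0.125) = 1 + j0.125 → |·| ≈ 1.0078, ∠ ≈ 7.13°
pole (1 + j1·0.01) = 1 + j0.01 → |·| ≈ 1, ∠ ≈ 0.57°
pole (1 + j1·0.004) = 1 + j0.004 → |·| ≈ 1, ∠ ≈ 0.23°
|L| = 0.0032 · 1.118 · 1.0078 / (1 · 1) ≈ 0.0036055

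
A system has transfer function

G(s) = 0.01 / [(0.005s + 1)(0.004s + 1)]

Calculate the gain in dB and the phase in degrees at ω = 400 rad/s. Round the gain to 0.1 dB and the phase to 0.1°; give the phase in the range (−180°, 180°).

At ω = 400 rad/s:
pole (1 + j400·0.005) = 1 + j2 → |·| ≈ 2.2361, ∠ ≈ 63.43°
pole (1 + j400·0.004) = 1 + j1.6 → |·| ≈ 1.8868, ∠ ≈ 57.99°
|G| = 0.01 · 1 / (2.2361 · 1.8868) ≈ 0.0023702
Gain = 20 log₁₀(0.0023702) ≈ -52.50 dB
∠G = (0°) − (63.43° + 57.99°) = -121.42°

-52.5 dB, -121.4°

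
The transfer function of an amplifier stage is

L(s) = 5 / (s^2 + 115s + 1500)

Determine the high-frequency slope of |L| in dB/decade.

-40 dB/decade

Each pole contributes −20 dB/decade at high frequency; each zero contributes +20 dB/decade.
Net: 0 zero(s) − 2 pole(s) → -40 dB/decade.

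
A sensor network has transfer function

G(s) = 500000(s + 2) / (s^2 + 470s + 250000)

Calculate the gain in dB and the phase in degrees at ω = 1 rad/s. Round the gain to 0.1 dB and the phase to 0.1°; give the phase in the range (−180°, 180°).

At s = jω = j1:
zero (s+2): 2 + j1 → |·| = √(2²+1²) = √5 ≈ 2.2361, ∠ = arctan(1/2) ≈ 26.57°
quadratic: (j1)² + 470·j1 + 250000 = 249999 + j470 → |·| ≈ 2.5e+05, ∠ ≈ 0.11°
|G| = 500000 · 2.2361 / 2.5e+05 ≈ 4.4722
Gain = 20 log₁₀(4.4722) ≈ 13.01 dB
∠G = 26.57° − 0.11° = 26.46°

13.0 dB, 26.5°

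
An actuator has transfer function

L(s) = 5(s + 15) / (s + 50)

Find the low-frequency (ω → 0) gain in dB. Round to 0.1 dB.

L(0) = 5·15 / (50) = 1.5
20 log₁₀(1.5) ≈ 3.52 dB

3.5 dB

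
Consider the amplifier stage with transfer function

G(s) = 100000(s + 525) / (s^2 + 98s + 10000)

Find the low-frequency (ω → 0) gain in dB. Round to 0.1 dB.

G(0) = 100000·525 / 10000 = 5250
20 log₁₀(5250) ≈ 74.40 dB

74.4 dB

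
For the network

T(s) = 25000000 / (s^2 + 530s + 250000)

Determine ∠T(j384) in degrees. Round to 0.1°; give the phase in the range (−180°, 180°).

At s = jω = j384:
quadratic: (j384)² + 530·j384 + 250000 = 102544 + j203520 → |·| ≈ 2.2789e+05, ∠ ≈ 63.26°
∠T = 0.00° − 63.26° = -63.26°

-63.3°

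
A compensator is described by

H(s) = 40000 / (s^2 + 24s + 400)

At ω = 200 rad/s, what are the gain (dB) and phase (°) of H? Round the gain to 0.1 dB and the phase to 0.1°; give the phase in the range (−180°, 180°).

At s = jω = j200:
quadratic: (j200)² + 24·j200 + 400 = -39600 + j4800 → |·| ≈ 39890, ∠ ≈ 173.09°
|H| = 40000 / 39890 ≈ 1.0028
Gain = 20 log₁₀(1.0028) ≈ 0.02 dB
∠H = 0.00° − 173.09° = -173.09°

0.0 dB, -173.1°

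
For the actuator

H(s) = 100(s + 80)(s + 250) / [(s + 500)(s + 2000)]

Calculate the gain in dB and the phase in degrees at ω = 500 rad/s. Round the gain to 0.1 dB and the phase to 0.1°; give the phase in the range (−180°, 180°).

At s = jω = j500:
zero (s+80): 80 + j500 → |·| = √(80²+500²) = √256400 ≈ 506.36, ∠ = arctan(500/80) ≈ 80.91°
zero (s+250): 250 + j500 → |·| = √(250²+500²) = √312500 ≈ 559.02, ∠ = arctan(500/250) ≈ 63.43°
pole (s+500): 500 + j500 → |·| = √(500²+500²) = √500000 ≈ 707.11, ∠ = arctan(500/500) ≈ 45.00°
pole (s+2000): 2000 + j500 → |·| = √(2000²+500²) = √4250000 ≈ 2061.6, ∠ = arctan(500/2000) ≈ 14.04°
|H| = 100 · 2.8307e+05 / 1.4578e+06 ≈ 19.418
Gain = 20 log₁₀(19.418) ≈ 25.76 dB
∠H = 144.34° − 59.04° = 85.30°

25.8 dB, 85.3°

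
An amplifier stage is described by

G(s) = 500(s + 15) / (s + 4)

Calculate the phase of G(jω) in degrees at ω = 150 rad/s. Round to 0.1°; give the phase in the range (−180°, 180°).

-4.2°

At s = jω = j150:
zero (s+15): 15 + j150 → |·| = √(15²+150²) = √22725 ≈ 150.75, ∠ = arctan(150/15) ≈ 84.29°
pole (s+4): 4 + j150 → |·| = √(4²+150²) = √22516 ≈ 150.05, ∠ = arctan(150/4) ≈ 88.47°
∠G = 84.29° − 88.47° = -4.18°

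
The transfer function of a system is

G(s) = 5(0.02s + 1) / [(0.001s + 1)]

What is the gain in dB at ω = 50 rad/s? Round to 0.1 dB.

At ω = 50 rad/s:
zero (1 + j50·0.02) = 1 + j1 → |·| ≈ 1.4142, ∠ ≈ 45.00°
pole (1 + j50·0.001) = 1 + j0.05 → |·| ≈ 1.0012, ∠ ≈ 2.86°
|G| = 5 · 1.4142 / (1.0012) ≈ 7.0625
Gain = 20 log₁₀(7.0625) ≈ 16.98 dB

17.0 dB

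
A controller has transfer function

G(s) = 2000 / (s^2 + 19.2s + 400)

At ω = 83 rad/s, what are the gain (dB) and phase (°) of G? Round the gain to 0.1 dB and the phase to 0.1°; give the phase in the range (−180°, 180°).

At s = jω = j83:
quadratic: (j83)² + 19.2·j83 + 400 = -6489 + j1593.6 → |·| ≈ 6681.8, ∠ ≈ 166.20°
|G| = 2000 / 6681.8 ≈ 0.29932
Gain = 20 log₁₀(0.29932) ≈ -10.48 dB
∠G = 0.00° − 166.20° = -166.20°

-10.5 dB, -166.2°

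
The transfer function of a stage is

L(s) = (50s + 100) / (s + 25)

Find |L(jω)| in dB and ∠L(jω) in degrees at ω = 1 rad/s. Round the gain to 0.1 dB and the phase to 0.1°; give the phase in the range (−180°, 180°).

Substitute s = j1:
Numerator: 50(j1) + 100 = 100 + j50
Denominator: (j1) + 25 = 25 + j1
|N| = √(100² + 50²) ≈ 111.8, ∠N ≈ 26.57°
|D| = √(25² + 1²) ≈ 25.02, ∠D ≈ 2.29°
|L| = 111.8 / 25.02 ≈ 4.4684
Gain = 20 log₁₀(4.4684) ≈ 13.00 dB
∠L = 26.57° − 2.29° = 24.28°

13.0 dB, 24.3°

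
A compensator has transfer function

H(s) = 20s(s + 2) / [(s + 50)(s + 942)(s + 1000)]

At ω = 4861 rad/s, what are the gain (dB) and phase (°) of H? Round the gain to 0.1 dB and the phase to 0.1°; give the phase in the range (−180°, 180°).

At s = jω = j4861:
zero (s+2): 2 + j4861 → |·| = √(2²+4861²) = √23629325 ≈ 4861, ∠ = arctan(4861/2) ≈ 89.98°
zero at origin: s = j4861 → |·| = 4861, ∠ = 90.00°
pole (s+50): 50 + j4861 → |·| = √(50²+4861²) = √23631821 ≈ 4861.3, ∠ = arctan(4861/50) ≈ 89.41°
pole (s+942): 942 + j4861 → |·| = √(942²+4861²) = √24516685 ≈ 4951.4, ∠ = arctan(4861/942) ≈ 79.03°
pole (s+1000): 1000 + j4861 → |·| = √(1000²+4861²) = √24629321 ≈ 4962.8, ∠ = arctan(4861/1000) ≈ 78.38°
|H| = 20 · 2.3629e+07 / 1.1946e+11 ≈ 0.003956
Gain = 20 log₁₀(0.003956) ≈ -48.05 dB
∠H = 179.98° − 246.82° = -66.84°

-48.1 dB, -66.8°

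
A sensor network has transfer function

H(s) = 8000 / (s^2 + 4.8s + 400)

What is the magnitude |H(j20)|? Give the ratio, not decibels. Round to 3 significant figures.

At s = jω = j20:
quadratic: (j20)² + 4.8·j20 + 400 = 0 + j96 → |·| ≈ 96, ∠ ≈ 90.00°
|H| = 8000 / 96 ≈ 83.333

83.3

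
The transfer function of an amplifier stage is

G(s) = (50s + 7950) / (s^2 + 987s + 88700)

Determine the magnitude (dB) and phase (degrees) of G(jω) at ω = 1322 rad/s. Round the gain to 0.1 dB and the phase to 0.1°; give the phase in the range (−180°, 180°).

Substitute s = j1322:
Numerator: 50(j1322) + 7950 = 7950 + j66100
Denominator: (j1322)^2 + 987(j1322) + 88700 = -1658984 + j1304814
|N| = √(7950² + 66100²) ≈ 66576, ∠N ≈ 83.14°
|D| = √(1658984² + 1304814²) ≈ 2.1106e+06, ∠D ≈ 141.81°
|G| = 66576 / 2.1106e+06 ≈ 0.031544
Gain = 20 log₁₀(0.031544) ≈ -30.02 dB
∠G = 83.14° − 141.81° = -58.67°

-30.0 dB, -58.7°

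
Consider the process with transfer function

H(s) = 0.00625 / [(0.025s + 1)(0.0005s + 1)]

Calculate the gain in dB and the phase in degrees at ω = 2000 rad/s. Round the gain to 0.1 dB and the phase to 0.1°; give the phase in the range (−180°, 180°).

-81.1 dB, -133.9°

At ω = 2000 rad/s:
pole (1 + j2000·0.025) = 1 + j50 → |·| ≈ 50.01, ∠ ≈ 88.85°
pole (1 + j2000·0.0005) = 1 + j1 → |·| ≈ 1.4142, ∠ ≈ 45.00°
|H| = 0.00625 · 1 / (50.01 · 1.4142) ≈ 8.8372e-05
Gain = 20 log₁₀(8.8372e-05) ≈ -81.07 dB
∠H = (0°) − (88.85° + 45.00°) = -133.85°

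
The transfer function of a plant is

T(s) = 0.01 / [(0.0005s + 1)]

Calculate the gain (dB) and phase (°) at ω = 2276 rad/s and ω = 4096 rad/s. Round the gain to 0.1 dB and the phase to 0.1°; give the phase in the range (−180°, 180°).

At ω = 2276 rad/s:
pole (1 + j2276·0.0005) = 1 + j1.138 → |·| ≈ 1.5149, ∠ ≈ 48.69°
|T| = 0.01 · 1 / (1.5149) ≈ 0.0066011
Gain = 20 log₁₀(0.0066011) ≈ -43.61 dB
∠T = (0°) − (48.69°) = -48.69°

At ω = 4096 rad/s:
pole (1 + j4096·0.0005) = 1 + j2.048 → |·| ≈ 2.2791, ∠ ≈ 63.97°
|T| = 0.01 · 1 / (2.2791) ≈ 0.0043877
Gain = 20 log₁₀(0.0043877) ≈ -47.16 dB
∠T = (0°) − (63.97°) = -63.97°

ω = 2276: -43.6 dB, -48.7°; ω = 4096: -47.2 dB, -64.0°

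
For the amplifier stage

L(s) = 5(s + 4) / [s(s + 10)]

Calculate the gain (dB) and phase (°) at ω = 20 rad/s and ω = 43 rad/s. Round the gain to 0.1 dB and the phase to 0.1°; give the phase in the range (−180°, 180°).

At s = jω = j20:
zero (s+4): 4 + j20 → |·| = √(4²+20²) = √416 ≈ 20.396, ∠ = arctan(20/4) ≈ 78.69°
pole (s+10): 10 + j20 → |·| = √(10²+20²) = √500 ≈ 22.361, ∠ = arctan(20/10) ≈ 63.43°
pole at origin: |s| = 20, ∠ = 90.00° (in denominator)
|L| = 5 · 20.396 / 447.22 ≈ 0.22803
Gain = 20 log₁₀(0.22803) ≈ -12.84 dB
∠L = 78.69° − 153.43° = -74.74°

At s = jω = j43:
zero (s+4): 4 + j43 → |·| = √(4²+43²) = √1865 ≈ 43.186, ∠ = arctan(43/4) ≈ 84.69°
pole (s+10): 10 + j43 → |·| = √(10²+43²) = √1949 ≈ 44.147, ∠ = arctan(43/10) ≈ 76.91°
pole at origin: |s| = 43, ∠ = 90.00° (in denominator)
|L| = 5 · 43.186 / 1898.3 ≈ 0.11375
Gain = 20 log₁₀(0.11375) ≈ -18.88 dB
∠L = 84.69° − 166.91° = -82.22°

ω = 20: -12.8 dB, -74.7°; ω = 43: -18.9 dB, -82.2°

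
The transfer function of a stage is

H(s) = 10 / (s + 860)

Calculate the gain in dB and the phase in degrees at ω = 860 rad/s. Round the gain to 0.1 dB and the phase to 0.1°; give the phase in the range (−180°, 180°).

-41.7 dB, -45.0°

Substitute s = j860:
Numerator: 10 = 10 + j0
Denominator: (j860) + 860 = 860 + j860
|N| = √(10² + 0²) ≈ 10, ∠N ≈ 0.00°
|D| = √(860² + 860²) ≈ 1216.2, ∠D ≈ 45.00°
|H| = 10 / 1216.2 ≈ 0.0082223
Gain = 20 log₁₀(0.0082223) ≈ -41.70 dB
∠H = 0.00° − 45.00° = -45.00°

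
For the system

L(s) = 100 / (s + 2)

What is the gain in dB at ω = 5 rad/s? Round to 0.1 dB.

25.4 dB

At s = jω = j5:
pole (s+2): 2 + j5 → |·| = √(2²+5²) = √29 ≈ 5.3852, ∠ = arctan(5/2) ≈ 68.20°
|L| = 100 / 5.3852 ≈ 18.569
Gain = 20 log₁₀(18.569) ≈ 25.38 dB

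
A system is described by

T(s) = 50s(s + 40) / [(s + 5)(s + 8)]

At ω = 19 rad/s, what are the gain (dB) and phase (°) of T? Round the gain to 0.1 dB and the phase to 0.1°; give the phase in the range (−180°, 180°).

At s = jω = j19:
zero (s+40): 40 + j19 → |·| = √(40²+19²) = √1961 ≈ 44.283, ∠ = arctan(19/40) ≈ 25.41°
zero at origin: s = j19 → |·| = 19, ∠ = 90.00°
pole (s+5): 5 + j19 → |·| = √(5²+19²) = √386 ≈ 19.647, ∠ = arctan(19/5) ≈ 75.26°
pole (s+8): 8 + j19 → |·| = √(8²+19²) = √425 ≈ 20.616, ∠ = arctan(19/8) ≈ 67.17°
|T| = 50 · 841.38 / 405.04 ≈ 103.86
Gain = 20 log₁₀(103.86) ≈ 40.33 dB
∠T = 115.41° − 142.43° = -27.02°

40.3 dB, -27.0°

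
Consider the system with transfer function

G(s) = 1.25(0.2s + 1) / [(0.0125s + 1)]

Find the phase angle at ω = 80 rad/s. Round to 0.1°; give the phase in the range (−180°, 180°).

At ω = 80 rad/s:
zero (1 + j80·0.2) = 1 + j16 → |·| ≈ 16.031, ∠ ≈ 86.42°
pole (1 + j80·0.0125) = 1 + j1 → |·| ≈ 1.4142, ∠ ≈ 45.00°
∠G = (86.42°) − (45.00°) = 41.42°

41.4°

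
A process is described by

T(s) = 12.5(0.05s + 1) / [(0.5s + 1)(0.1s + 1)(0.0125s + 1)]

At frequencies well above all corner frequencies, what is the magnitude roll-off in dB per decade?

Each pole contributes −20 dB/decade at high frequency; each zero contributes +20 dB/decade.
Net: 1 zero(s) − 3 pole(s) → -40 dB/decade.

-40 dB/decade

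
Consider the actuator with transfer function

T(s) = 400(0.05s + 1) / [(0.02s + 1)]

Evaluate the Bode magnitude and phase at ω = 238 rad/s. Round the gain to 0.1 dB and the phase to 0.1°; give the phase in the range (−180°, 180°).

59.8 dB, 7.1°

At ω = 238 rad/s:
zero (1 + j238·0.05) = 1 + j11.9 → |·| ≈ 11.942, ∠ ≈ 85.20°
pole (1 + j238·0.02) = 1 + j4.76 → |·| ≈ 4.8639, ∠ ≈ 78.14°
|T| = 400 · 11.942 / (4.8639) ≈ 982.09
Gain = 20 log₁₀(982.09) ≈ 59.84 dB
∠T = (85.20°) − (78.14°) = 7.06°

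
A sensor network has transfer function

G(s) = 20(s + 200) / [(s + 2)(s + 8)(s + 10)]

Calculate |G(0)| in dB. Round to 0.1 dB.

G(0) = 20·200 / (2·8·10) = 25
20 log₁₀(25) ≈ 27.96 dB

28.0 dB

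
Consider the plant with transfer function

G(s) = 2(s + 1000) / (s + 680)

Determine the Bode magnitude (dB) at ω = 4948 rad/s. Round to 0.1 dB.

At s = jω = j4948:
zero (s+1000): 1000 + j4948 → |·| = √(1000²+4948²) = √25482704 ≈ 5048, ∠ = arctan(4948/1000) ≈ 78.57°
pole (s+680): 680 + j4948 → |·| = √(680²+4948²) = √24945104 ≈ 4994.5, ∠ = arctan(4948/680) ≈ 82.17°
|G| = 2 · 5048 / 4994.5 ≈ 2.0214
Gain = 20 log₁₀(2.0214) ≈ 6.11 dB

6.1 dB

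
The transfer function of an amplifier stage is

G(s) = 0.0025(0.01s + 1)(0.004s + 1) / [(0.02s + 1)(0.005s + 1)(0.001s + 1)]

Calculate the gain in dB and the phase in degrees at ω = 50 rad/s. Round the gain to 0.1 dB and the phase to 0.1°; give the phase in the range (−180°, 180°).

-54.2 dB, -24.0°

At ω = 50 rad/s:
zero (1 + j50·0.01) = 1 + j0.5 → |·| ≈ 1.118, ∠ ≈ 26.57°
zero (1 + j50·0.004) = 1 + j0.2 → |·| ≈ 1.0198, ∠ ≈ 11.31°
pole (1 + j50·0.02) = 1 + j1 → |·| ≈ 1.4142, ∠ ≈ 45.00°
pole (1 + j50·0.005) = 1 + j0.25 → |·| ≈ 1.0308, ∠ ≈ 14.04°
pole (1 + j50·0.001) = 1 + j0.05 → |·| ≈ 1.0012, ∠ ≈ 2.86°
|G| = 0.0025 · 1.118 · 1.0198 / (1.4142 · 1.0308 · 1.0012) ≈ 0.0019529
Gain = 20 log₁₀(0.0019529) ≈ -54.19 dB
∠G = (26.57° + 11.31°) − (45.00° + 14.04° + 2.86°) = -24.02°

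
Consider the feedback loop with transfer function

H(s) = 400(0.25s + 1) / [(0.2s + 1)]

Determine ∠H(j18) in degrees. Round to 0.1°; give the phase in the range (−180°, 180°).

At ω = 18 rad/s:
zero (1 + j18·0.25) = 1 + j4.5 → |·| ≈ 4.6098, ∠ ≈ 77.47°
pole (1 + j18·0.2) = 1 + j3.6 → |·| ≈ 3.7363, ∠ ≈ 74.48°
∠H = (77.47°) − (74.48°) = 2.99°

3.0°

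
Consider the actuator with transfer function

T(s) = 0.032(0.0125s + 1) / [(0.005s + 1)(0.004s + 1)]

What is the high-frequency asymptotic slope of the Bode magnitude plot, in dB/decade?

Each pole contributes −20 dB/decade at high frequency; each zero contributes +20 dB/decade.
Net: 1 zero(s) − 2 pole(s) → -20 dB/decade.

-20 dB/decade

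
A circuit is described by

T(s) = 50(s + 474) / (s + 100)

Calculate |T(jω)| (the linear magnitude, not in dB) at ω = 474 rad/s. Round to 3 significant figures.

69.2

At s = jω = j474:
zero (s+474): 474 + j474 → |·| = √(474²+474²) = √449352 ≈ 670.34, ∠ = arctan(474/474) ≈ 45.00°
pole (s+100): 100 + j474 → |·| = √(100²+474²) = √234676 ≈ 484.43, ∠ = arctan(474/100) ≈ 78.09°
|T| = 50 · 670.34 / 484.43 ≈ 69.189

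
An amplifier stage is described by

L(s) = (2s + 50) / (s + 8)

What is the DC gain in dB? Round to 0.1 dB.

L(0) = 50 / 8 = 6.25
20 log₁₀(6.25) ≈ 15.92 dB

15.9 dB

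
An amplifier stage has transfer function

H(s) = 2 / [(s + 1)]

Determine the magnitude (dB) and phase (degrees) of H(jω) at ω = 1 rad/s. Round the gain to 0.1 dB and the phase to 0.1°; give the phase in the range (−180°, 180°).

At ω = 1 rad/s:
pole (1 + j1·1) = 1 + j1 → |·| ≈ 1.4142, ∠ ≈ 45.00°
|H| = 2 · 1 / (1.4142) ≈ 1.4142
Gain = 20 log₁₀(1.4142) ≈ 3.01 dB
∠H = (0°) − (45.00°) = -45.00°

3.0 dB, -45.0°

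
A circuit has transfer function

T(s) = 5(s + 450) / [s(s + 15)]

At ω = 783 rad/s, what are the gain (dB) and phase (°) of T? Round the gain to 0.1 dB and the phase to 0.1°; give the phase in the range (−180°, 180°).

At s = jω = j783:
zero (s+450): 450 + j783 → |·| = √(450²+783²) = √815589 ≈ 903.1, ∠ = arctan(783/450) ≈ 60.11°
pole (s+15): 15 + j783 → |·| = √(15²+783²) = √613314 ≈ 783.14, ∠ = arctan(783/15) ≈ 88.90°
pole at origin: |s| = 783, ∠ = 90.00° (in denominator)
|T| = 5 · 903.1 / 6.132e+05 ≈ 0.0073638
Gain = 20 log₁₀(0.0073638) ≈ -42.66 dB
∠T = 60.11° − 178.90° = -118.79°

-42.7 dB, -118.8°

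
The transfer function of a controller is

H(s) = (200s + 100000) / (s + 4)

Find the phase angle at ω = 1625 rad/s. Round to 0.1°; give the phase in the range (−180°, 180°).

Substitute s = j1625:
Numerator: 200(j1625) + 100000 = 100000 + j325000
Denominator: (j1625) + 4 = 4 + j1625
|N| = √(100000² + 325000²) ≈ 3.4004e+05, ∠N ≈ 72.90°
|D| = √(4² + 1625²) ≈ 1625, ∠D ≈ 89.86°
∠H = 72.90° − 89.86° = -16.96°

-17.0°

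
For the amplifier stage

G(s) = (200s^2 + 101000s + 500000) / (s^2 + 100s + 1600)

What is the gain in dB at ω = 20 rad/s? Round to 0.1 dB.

Substitute s = j20:
Numerator: 200(j20)^2 + 101000(j20) + 500000 = 420000 + j2020000
Denominator: (j20)^2 + 100(j20) + 1600 = 1200 + j2000
|N| = √(420000² + 2020000²) ≈ 2.0632e+06, ∠N ≈ 78.25°
|D| = √(1200² + 2000²) ≈ 2332.4, ∠D ≈ 59.04°
|G| = 2.0632e+06 / 2332.4 ≈ 884.58
Gain = 20 log₁₀(884.58) ≈ 58.93 dB

58.9 dB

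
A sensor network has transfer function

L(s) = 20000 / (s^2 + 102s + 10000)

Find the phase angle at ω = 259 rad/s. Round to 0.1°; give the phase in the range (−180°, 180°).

At s = jω = j259:
quadratic: (j259)² + 102·j259 + 10000 = -57081 + j26418 → |·| ≈ 62898, ∠ ≈ 155.16°
∠L = 0.00° − 155.16° = -155.16°

-155.2°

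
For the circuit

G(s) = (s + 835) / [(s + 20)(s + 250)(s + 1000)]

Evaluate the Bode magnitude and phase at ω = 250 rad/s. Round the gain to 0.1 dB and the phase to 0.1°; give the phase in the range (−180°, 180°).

At s = jω = j250:
zero (s+835): 835 + j250 → |·| = √(835²+250²) = √759725 ≈ 871.62, ∠ = arctan(250/835) ≈ 16.67°
pole (s+20): 20 + j250 → |·| = √(20²+250²) = √62900 ≈ 250.8, ∠ = arctan(250/20) ≈ 85.43°
pole (s+250): 250 + j250 → |·| = √(250²+250²) = √125000 ≈ 353.55, ∠ = arctan(250/250) ≈ 45.00°
pole (s+1000): 1000 + j250 → |·| = √(1000²+250²) = √1062500 ≈ 1030.8, ∠ = arctan(250/1000) ≈ 14.04°
|G| = 1 · 871.62 / 9.1401e+07 ≈ 9.5362e-06
Gain = 20 log₁₀(9.5362e-06) ≈ -100.41 dB
∠G = 16.67° − 144.47° = -127.80°

-100.4 dB, -127.8°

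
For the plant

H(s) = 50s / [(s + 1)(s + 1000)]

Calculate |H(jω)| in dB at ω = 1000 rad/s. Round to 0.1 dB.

At s = jω = j1000:
zero at origin: s = j1000 → |·| = 1000, ∠ = 90.00°
pole (s+1): 1 + j1000 → |·| = √(1²+1000²) = √1000001 ≈ 1000, ∠ = arctan(1000/1) ≈ 89.94°
pole (s+1000): 1000 + j1000 → |·| = √(1000²+1000²) = √2000000 ≈ 1414.2, ∠ = arctan(1000/1000) ≈ 45.00°
|H| = 50 · 1000 / 1.4142e+06 ≈ 0.035356
Gain = 20 log₁₀(0.035356) ≈ -29.03 dB

-29.0 dB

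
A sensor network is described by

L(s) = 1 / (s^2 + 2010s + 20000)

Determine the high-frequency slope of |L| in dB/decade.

-40 dB/decade

Each pole contributes −20 dB/decade at high frequency; each zero contributes +20 dB/decade.
Net: 0 zero(s) − 2 pole(s) → -40 dB/decade.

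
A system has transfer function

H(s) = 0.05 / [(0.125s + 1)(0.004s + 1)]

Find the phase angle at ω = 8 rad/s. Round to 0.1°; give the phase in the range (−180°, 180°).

At ω = 8 rad/s:
pole (1 + j8·0.125) = 1 + j1 → |·| ≈ 1.4142, ∠ ≈ 45.00°
pole (1 + j8·0.004) = 1 + j0.032 → |·| ≈ 1.0005, ∠ ≈ 1.83°
∠H = (0°) − (45.00° + 1.83°) = -46.83°

-46.8°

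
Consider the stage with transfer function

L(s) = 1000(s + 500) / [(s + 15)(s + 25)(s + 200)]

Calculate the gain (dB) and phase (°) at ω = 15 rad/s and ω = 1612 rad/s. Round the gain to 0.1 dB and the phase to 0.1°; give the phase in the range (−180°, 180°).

At s = jω = j15:
zero (s+500): 500 + j15 → |·| = √(500²+15²) = √250225 ≈ 500.22, ∠ = arctan(15/500) ≈ 1.72°
pole (s+15): 15 + j15 → |·| = √(15²+15²) = √450 ≈ 21.213, ∠ = arctan(15/15) ≈ 45.00°
pole (s+25): 25 + j15 → |·| = √(25²+15²) = √850 ≈ 29.155, ∠ = arctan(15/25) ≈ 30.96°
pole (s+200): 200 + j15 → |·| = √(200²+15²) = √40225 ≈ 200.56, ∠ = arctan(15/200) ≈ 4.29°
|L| = 1000 · 500.22 / 1.2404e+05 ≈ 4.0327
Gain = 20 log₁₀(4.0327) ≈ 12.11 dB
∠L = 1.72° − 80.25° = -78.53°

At s = jω = j1612:
zero (s+500): 500 + j1612 → |·| = √(500²+1612²) = √2848544 ≈ 1687.8, ∠ = arctan(1612/500) ≈ 72.77°
pole (s+15): 15 + j1612 → |·| = √(15²+1612²) = √2598769 ≈ 1612.1, ∠ = arctan(1612/15) ≈ 89.47°
pole (s+25): 25 + j1612 → |·| = √(25²+1612²) = √2599169 ≈ 1612.2, ∠ = arctan(1612/25) ≈ 89.11°
pole (s+200): 200 + j1612 → |·| = √(200²+1612²) = √2638544 ≈ 1624.4, ∠ = arctan(1612/200) ≈ 82.93°
|L| = 1000 · 1687.8 / 4.2219e+09 ≈ 0.00039977
Gain = 20 log₁₀(0.00039977) ≈ -67.96 dB
∠L = 72.77° − 261.51° = -188.74° ≡ 171.26° (principal value)

ω = 15: 12.1 dB, -78.5°; ω = 1612: -68.0 dB, 171.3°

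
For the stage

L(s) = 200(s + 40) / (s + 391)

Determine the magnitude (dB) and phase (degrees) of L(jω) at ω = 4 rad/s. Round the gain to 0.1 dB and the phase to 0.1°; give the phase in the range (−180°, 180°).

At s = jω = j4:
zero (s+40): 40 + j4 → |·| = √(40²+4²) = √1616 ≈ 40.2, ∠ = arctan(4/40) ≈ 5.71°
pole (s+391): 391 + j4 → |·| = √(391²+4²) = √152897 ≈ 391.02, ∠ = arctan(4/391) ≈ 0.59°
|L| = 200 · 40.2 / 391.02 ≈ 20.562
Gain = 20 log₁₀(20.562) ≈ 26.26 dB
∠L = 5.71° − 0.59° = 5.12°

26.3 dB, 5.1°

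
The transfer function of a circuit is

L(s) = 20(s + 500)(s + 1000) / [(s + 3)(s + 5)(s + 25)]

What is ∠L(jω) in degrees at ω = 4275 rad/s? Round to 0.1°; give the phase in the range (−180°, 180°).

At s = jω = j4275:
zero (s+500): 500 + j4275 → |·| = √(500²+4275²) = √18525625 ≈ 4304.1, ∠ = arctan(4275/500) ≈ 83.33°
zero (s+1000): 1000 + j4275 → |·| = √(1000²+4275²) = √19275625 ≈ 4390.4, ∠ = arctan(4275/1000) ≈ 76.83°
pole (s+3): 3 + j4275 → |·| = √(3²+4275²) = √18275634 ≈ 4275, ∠ = arctan(4275/3) ≈ 89.96°
pole (s+5): 5 + j4275 → |·| = √(5²+4275²) = √18275650 ≈ 4275, ∠ = arctan(4275/5) ≈ 89.93°
pole (s+25): 25 + j4275 → |·| = √(25²+4275²) = √18276250 ≈ 4275.1, ∠ = arctan(4275/25) ≈ 89.66°
∠L = 160.16° − 269.55° = -109.39°

-109.4°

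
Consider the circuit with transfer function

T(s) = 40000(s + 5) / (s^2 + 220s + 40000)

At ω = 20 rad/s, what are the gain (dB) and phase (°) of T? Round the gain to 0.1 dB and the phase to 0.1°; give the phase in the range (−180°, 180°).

26.3 dB, 69.6°

At s = jω = j20:
zero (s+5): 5 + j20 → |·| = √(5²+20²) = √425 ≈ 20.616, ∠ = arctan(20/5) ≈ 75.96°
quadratic: (j20)² + 220·j20 + 40000 = 39600 + j4400 → |·| ≈ 39844, ∠ ≈ 6.34°
|T| = 40000 · 20.616 / 39844 ≈ 20.697
Gain = 20 log₁₀(20.697) ≈ 26.32 dB
∠T = 75.96° − 6.34° = 69.62°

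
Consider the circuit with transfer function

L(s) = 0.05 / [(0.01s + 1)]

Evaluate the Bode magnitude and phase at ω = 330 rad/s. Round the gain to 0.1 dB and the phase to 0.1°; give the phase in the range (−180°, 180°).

At ω = 330 rad/s:
pole (1 + j330·0.01) = 1 + j3.3 → |·| ≈ 3.4482, ∠ ≈ 73.14°
|L| = 0.05 · 1 / (3.4482) ≈ 0.0145
Gain = 20 log₁₀(0.0145) ≈ -36.77 dB
∠L = (0°) − (73.14°) = -73.14°

-36.8 dB, -73.1°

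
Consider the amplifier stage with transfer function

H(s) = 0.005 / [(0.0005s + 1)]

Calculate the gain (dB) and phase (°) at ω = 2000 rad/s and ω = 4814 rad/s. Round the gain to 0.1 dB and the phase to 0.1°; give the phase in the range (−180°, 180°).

At ω = 2000 rad/s:
pole (1 + j2000·0.0005) = 1 + j1 → |·| ≈ 1.4142, ∠ ≈ 45.00°
|H| = 0.005 · 1 / (1.4142) ≈ 0.0035356
Gain = 20 log₁₀(0.0035356) ≈ -49.03 dB
∠H = (0°) − (45.00°) = -45.00°

At ω = 4814 rad/s:
pole (1 + j4814·0.0005) = 1 + j2.407 → |·| ≈ 2.6065, ∠ ≈ 67.44°
|H| = 0.005 · 1 / (2.6065) ≈ 0.0019183
Gain = 20 log₁₀(0.0019183) ≈ -54.34 dB
∠H = (0°) − (67.44°) = -67.44°

ω = 2000: -49.0 dB, -45.0°; ω = 4814: -54.3 dB, -67.4°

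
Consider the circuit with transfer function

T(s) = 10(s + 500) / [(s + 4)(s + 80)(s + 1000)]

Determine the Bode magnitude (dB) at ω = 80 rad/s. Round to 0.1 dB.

-65.1 dB

At s = jω = j80:
zero (s+500): 500 + j80 → |·| = √(500²+80²) = √256400 ≈ 506.36, ∠ = arctan(80/500) ≈ 9.09°
pole (s+4): 4 + j80 → |·| = √(4²+80²) = √6416 ≈ 80.1, ∠ = arctan(80/4) ≈ 87.14°
pole (s+80): 80 + j80 → |·| = √(80²+80²) = √12800 ≈ 113.14, ∠ = arctan(80/80) ≈ 45.00°
pole (s+1000): 1000 + j80 → |·| = √(1000²+80²) = √1006400 ≈ 1003.2, ∠ = arctan(80/1000) ≈ 4.57°
|T| = 10 · 506.36 / 9.0915e+06 ≈ 0.00055696
Gain = 20 log₁₀(0.00055696) ≈ -65.08 dB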